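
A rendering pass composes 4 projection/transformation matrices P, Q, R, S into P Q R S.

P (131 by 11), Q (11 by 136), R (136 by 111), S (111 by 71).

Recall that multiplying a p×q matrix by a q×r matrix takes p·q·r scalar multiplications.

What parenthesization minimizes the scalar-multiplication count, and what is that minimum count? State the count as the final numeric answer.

Adjacent pairs: PQ = 131·11·136 = 195976; QR = 11·136·111 = 166056; RS = 136·111·71 = 1071816.
Length 3: P..R: k=1: 0+166056+131·11·111=326007; k=2: 195976+0+131·136·111=2173552 → min 326007 | Q..S: k=2: 0+1071816+11·136·71=1178032; k=3: 166056+0+11·111·71=252747 → min 252747.
Length 4: P..S: k=1: 0+252747+131·11·71=355058; k=2: 195976+1071816+131·136·71=2532728; k=3: 326007+0+131·111·71=1358418 → min 355058.
Optimal parenthesization: (P ((Q R) S)) with cost 355058.

355058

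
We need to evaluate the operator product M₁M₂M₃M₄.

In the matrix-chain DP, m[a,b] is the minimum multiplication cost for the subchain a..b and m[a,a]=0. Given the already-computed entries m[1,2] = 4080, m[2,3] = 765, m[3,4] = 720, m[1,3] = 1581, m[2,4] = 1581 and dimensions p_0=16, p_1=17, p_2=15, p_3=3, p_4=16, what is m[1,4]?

m[1,4] = min over k∈[1,3] of m[1,k]+m[k+1,4]+p_{0}·p_k·p_{4}.
k=1: 0 + 1581 + 16·17·16 = 5933; k=2: 4080 + 720 + 16·15·16 = 8640; k=3: 1581 + 0 + 16·3·16 = 2349.
Minimum: 2349 at k=3.

2349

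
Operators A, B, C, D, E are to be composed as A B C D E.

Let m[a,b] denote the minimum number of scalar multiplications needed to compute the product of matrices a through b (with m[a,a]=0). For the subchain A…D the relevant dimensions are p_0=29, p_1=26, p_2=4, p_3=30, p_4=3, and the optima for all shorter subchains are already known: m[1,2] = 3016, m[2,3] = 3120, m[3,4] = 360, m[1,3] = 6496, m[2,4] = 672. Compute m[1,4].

2934

m[1,4] = min over k∈[1,3] of m[1,k]+m[k+1,4]+p_{0}·p_k·p_{4}.
k=1: 0 + 672 + 29·26·3 = 2934; k=2: 3016 + 360 + 29·4·3 = 3724; k=3: 6496 + 0 + 29·30·3 = 9106.
Minimum: 2934 at k=1.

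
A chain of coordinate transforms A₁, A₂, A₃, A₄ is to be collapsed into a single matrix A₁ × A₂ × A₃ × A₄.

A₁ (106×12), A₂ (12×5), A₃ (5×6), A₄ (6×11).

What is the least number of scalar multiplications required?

Adjacent pairs: A₁A₂ = 106·12·5 = 6360; A₂A₃ = 12·5·6 = 360; A₃A₄ = 5·6·11 = 330.
Length 3: A₁..A₃: k=1: 0+360+106·12·6=7992; k=2: 6360+0+106·5·6=9540 → min 7992 | A₂..A₄: k=2: 0+330+12·5·11=990; k=3: 360+0+12·6·11=1152 → min 990.
Length 4: A₁..A₄: k=1: 0+990+106·12·11=14982; k=2: 6360+330+106·5·11=12520; k=3: 7992+0+106·6·11=14988 → min 12520.
Optimal order: ((A₁ × A₂) × (A₃ × A₄)) with cost 12520.

12520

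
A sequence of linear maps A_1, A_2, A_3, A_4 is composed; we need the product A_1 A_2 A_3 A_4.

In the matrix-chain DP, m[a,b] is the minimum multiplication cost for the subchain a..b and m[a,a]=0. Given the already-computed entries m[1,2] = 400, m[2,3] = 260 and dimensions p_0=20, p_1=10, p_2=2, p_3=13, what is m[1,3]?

920

m[1,3] = min over k∈[1,2] of m[1,k]+m[k+1,3]+p_{0}·p_k·p_{3}.
k=1: 0 + 260 + 20·10·13 = 2860; k=2: 400 + 0 + 20·2·13 = 920.
Minimum: 920 at k=2.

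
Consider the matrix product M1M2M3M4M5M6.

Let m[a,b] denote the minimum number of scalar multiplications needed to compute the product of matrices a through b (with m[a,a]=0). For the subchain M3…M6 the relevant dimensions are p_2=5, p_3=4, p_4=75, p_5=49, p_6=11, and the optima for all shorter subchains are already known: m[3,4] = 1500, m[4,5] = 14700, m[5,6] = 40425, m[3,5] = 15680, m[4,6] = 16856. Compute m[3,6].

17076

m[3,6] = min over k∈[3,5] of m[3,k]+m[k+1,6]+p_{2}·p_k·p_{6}.
k=3: 0 + 16856 + 5·4·11 = 17076; k=4: 1500 + 40425 + 5·75·11 = 46050; k=5: 15680 + 0 + 5·49·11 = 18375.
Minimum: 17076 at k=3.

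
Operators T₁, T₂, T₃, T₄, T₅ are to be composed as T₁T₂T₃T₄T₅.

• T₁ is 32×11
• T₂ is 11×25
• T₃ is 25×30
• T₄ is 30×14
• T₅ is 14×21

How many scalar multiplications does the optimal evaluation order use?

23496

Adjacent pairs: T₁T₂ = 32·11·25 = 8800; T₂T₃ = 11·25·30 = 8250; T₃T₄ = 25·30·14 = 10500; T₄T₅ = 30·14·21 = 8820.
Length 3: T₁..T₃: k=1: 0+8250+32·11·30=18810; k=2: 8800+0+32·25·30=32800 → min 18810 | T₂..T₄: k=2: 0+10500+11·25·14=14350; k=3: 8250+0+11·30·14=12870 → min 12870 | T₃..T₅: k=3: 0+8820+25·30·21=24570; k=4: 10500+0+25·14·21=17850 → min 17850.
Length 4: T₁..T₄: k=1: 0+12870+32·11·14=17798; k=2: 8800+10500+32·25·14=30500; k=3: 18810+0+32·30·14=32250 → min 17798 | T₂..T₅: k=2: 0+17850+11·25·21=23625; k=3: 8250+8820+11·30·21=24000; k=4: 12870+0+11·14·21=16104 → min 16104.
Length 5: T₁..T₅: k=1: 0+16104+32·11·21=23496; k=2: 8800+17850+32·25·21=43450; k=3: 18810+8820+32·30·21=47790; k=4: 17798+0+32·14·21=27206 → min 23496.
Optimal order: (T₁(((T₂T₃)T₄)T₅)) with cost 23496.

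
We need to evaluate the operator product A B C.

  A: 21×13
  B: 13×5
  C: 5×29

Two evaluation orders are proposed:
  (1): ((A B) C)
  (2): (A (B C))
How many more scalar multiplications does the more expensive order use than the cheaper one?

Order (1) = ((A B) C): (A B): 21×13 by 13×5 → 21×5, cost 21·13·5 = 1365; ((A B) C): 21×5 by 5×29 → 21×29, cost 21·5·29 = 3045; cumulative 4410. Total 4410.
Order (2) = (A (B C)): (B C): 13×5 by 5×29 → 13×29, cost 13·5·29 = 1885; (A (B C)): 21×13 by 13×29 → 21×29, cost 21·13·29 = 7917; cumulative 9802. Total 9802.
Difference: |4410 − 9802| = 5392.

5392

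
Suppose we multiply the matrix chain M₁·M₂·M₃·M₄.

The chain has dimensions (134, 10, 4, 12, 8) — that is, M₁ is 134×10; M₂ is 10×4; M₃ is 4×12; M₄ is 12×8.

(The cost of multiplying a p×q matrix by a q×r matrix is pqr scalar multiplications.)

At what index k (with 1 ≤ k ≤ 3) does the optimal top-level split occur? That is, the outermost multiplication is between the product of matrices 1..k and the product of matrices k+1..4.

2

Adjacent pairs: M₁M₂ = 134·10·4 = 5360; M₂M₃ = 10·4·12 = 480; M₃M₄ = 4·12·8 = 384.
Length 3: M₁..M₃: k=1: 0+480+134·10·12=16560; k=2: 5360+0+134·4·12=11792 → min 11792 | M₂..M₄: k=2: 0+384+10·4·8=704; k=3: 480+0+10·12·8=1440 → min 704.
Top-level splits: k=1: (M₁..M₁)·(M₂..M₄) → 0+704+134·10·8 = 11424; k=2: (M₁..M₂)·(M₃..M₄) → 5360+384+134·4·8 = 10032; k=3: (M₁..M₃)·(M₄..M₄) → 11792+0+134·12·8 = 24656.
Best split is after M₂, i.e. k = 2.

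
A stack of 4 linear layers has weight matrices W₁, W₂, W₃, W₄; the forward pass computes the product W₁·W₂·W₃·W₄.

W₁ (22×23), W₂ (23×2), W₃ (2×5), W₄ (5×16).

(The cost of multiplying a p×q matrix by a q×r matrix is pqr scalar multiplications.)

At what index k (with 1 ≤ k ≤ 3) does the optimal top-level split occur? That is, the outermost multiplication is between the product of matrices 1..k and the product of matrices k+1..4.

Adjacent pairs: W₁W₂ = 22·23·2 = 1012; W₂W₃ = 23·2·5 = 230; W₃W₄ = 2·5·16 = 160.
Length 3: W₁..W₃: k=1: 0+230+22·23·5=2760; k=2: 1012+0+22·2·5=1232 → min 1232 | W₂..W₄: k=2: 0+160+23·2·16=896; k=3: 230+0+23·5·16=2070 → min 896.
Top-level splits: k=1: (W₁..W₁)·(W₂..W₄) → 0+896+22·23·16 = 8992; k=2: (W₁..W₂)·(W₃..W₄) → 1012+160+22·2·16 = 1876; k=3: (W₁..W₃)·(W₄..W₄) → 1232+0+22·5·16 = 2992.
Best split is after W₂, i.e. k = 2.

2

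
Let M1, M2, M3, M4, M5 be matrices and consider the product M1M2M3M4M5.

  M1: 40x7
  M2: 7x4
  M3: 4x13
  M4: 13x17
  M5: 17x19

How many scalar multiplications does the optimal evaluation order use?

Adjacent pairs: M1M2 = 40·7·4 = 1120; M2M3 = 7·4·13 = 364; M3M4 = 4·13·17 = 884; M4M5 = 13·17·19 = 4199.
Length 3: M1..M3: k=1: 0+364+40·7·13=4004; k=2: 1120+0+40·4·13=3200 → min 3200 | M2..M4: k=2: 0+884+7·4·17=1360; k=3: 364+0+7·13·17=1911 → min 1360 | M3..M5: k=3: 0+4199+4·13·19=5187; k=4: 884+0+4·17·19=2176 → min 2176.
Length 4: M1..M4: k=1: 0+1360+40·7·17=6120; k=2: 1120+884+40·4·17=4724; k=3: 3200+0+40·13·17=12040 → min 4724 | M2..M5: k=2: 0+2176+7·4·19=2708; k=3: 364+4199+7·13·19=6292; k=4: 1360+0+7·17·19=3621 → min 2708.
Length 5: M1..M5: k=1: 0+2708+40·7·19=8028; k=2: 1120+2176+40·4·19=6336; k=3: 3200+4199+40·13·19=17279; k=4: 4724+0+40·17·19=17644 → min 6336.
Optimal order: ((M1M2)((M3M4)M5)) with cost 6336.

6336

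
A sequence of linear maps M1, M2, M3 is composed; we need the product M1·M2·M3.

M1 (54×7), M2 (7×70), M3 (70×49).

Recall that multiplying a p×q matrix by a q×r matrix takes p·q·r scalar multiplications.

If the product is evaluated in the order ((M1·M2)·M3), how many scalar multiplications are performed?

211680

(M1·M2): 54×7 by 7×70 → 54×70, cost 54·7·70 = 26460
((M1·M2)·M3): 54×70 by 70×49 → 54×49, cost 54·70·49 = 185220; cumulative 211680
Total: 211680 scalar multiplications.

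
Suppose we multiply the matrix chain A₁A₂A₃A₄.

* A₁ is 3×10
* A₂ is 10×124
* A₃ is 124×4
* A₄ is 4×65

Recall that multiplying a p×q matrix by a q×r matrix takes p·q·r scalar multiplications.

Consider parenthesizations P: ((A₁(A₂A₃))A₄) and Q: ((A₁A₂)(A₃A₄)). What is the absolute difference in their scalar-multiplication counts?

Order P = ((A₁(A₂A₃))A₄): (A₂A₃): 10×124 by 124×4 → 10×4, cost 10·124·4 = 4960; (A₁(A₂A₃)): 3×10 by 10×4 → 3×4, cost 3·10·4 = 120; cumulative 5080; ((A₁(A₂A₃))A₄): 3×4 by 4×65 → 3×65, cost 3·4·65 = 780; cumulative 5860. Total 5860.
Order Q = ((A₁A₂)(A₃A₄)): (A₁A₂): 3×10 by 10×124 → 3×124, cost 3·10·124 = 3720; (A₃A₄): 124×4 by 4×65 → 124×65, cost 124·4·65 = 32240; ((A₁A₂)(A₃A₄)): 3×124 by 124×65 → 3×65, cost 3·124·65 = 24180; cumulative 60140. Total 60140.
Difference: |5860 − 60140| = 54280.

54280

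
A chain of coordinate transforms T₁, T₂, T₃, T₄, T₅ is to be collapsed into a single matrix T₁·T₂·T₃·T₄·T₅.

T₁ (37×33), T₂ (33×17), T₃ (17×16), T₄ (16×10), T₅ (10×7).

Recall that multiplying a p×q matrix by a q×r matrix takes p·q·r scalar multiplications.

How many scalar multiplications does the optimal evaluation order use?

Adjacent pairs: T₁T₂ = 37·33·17 = 20757; T₂T₃ = 33·17·16 = 8976; T₃T₄ = 17·16·10 = 2720; T₄T₅ = 16·10·7 = 1120.
Length 3: T₁..T₃: k=1: 0+8976+37·33·16=28512; k=2: 20757+0+37·17·16=30821 → min 28512 | T₂..T₄: k=2: 0+2720+33·17·10=8330; k=3: 8976+0+33·16·10=14256 → min 8330 | T₃..T₅: k=3: 0+1120+17·16·7=3024; k=4: 2720+0+17·10·7=3910 → min 3024.
Length 4: T₁..T₄: k=1: 0+8330+37·33·10=20540; k=2: 20757+2720+37·17·10=29767; k=3: 28512+0+37·16·10=34432 → min 20540 | T₂..T₅: k=2: 0+3024+33·17·7=6951; k=3: 8976+1120+33·16·7=13792; k=4: 8330+0+33·10·7=10640 → min 6951.
Length 5: T₁..T₅: k=1: 0+6951+37·33·7=15498; k=2: 20757+3024+37·17·7=28184; k=3: 28512+1120+37·16·7=33776; k=4: 20540+0+37·10·7=23130 → min 15498.
Optimal order: (T₁·(T₂·(T₃·(T₄·T₅)))) with cost 15498.

15498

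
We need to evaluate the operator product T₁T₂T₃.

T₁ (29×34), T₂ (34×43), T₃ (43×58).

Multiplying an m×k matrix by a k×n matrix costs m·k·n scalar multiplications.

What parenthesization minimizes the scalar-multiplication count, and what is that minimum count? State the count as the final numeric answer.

(T₁(T₂T₃)): cost 141984.
((T₁T₂)T₃): cost 114724.
Optimal: ((T₁T₂)T₃) with cost 114724.

114724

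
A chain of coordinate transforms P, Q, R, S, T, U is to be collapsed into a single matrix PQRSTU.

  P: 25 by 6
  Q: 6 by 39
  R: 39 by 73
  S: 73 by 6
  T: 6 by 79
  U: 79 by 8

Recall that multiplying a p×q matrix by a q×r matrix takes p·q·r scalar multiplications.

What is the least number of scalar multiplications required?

Adjacent pairs: PQ = 25·6·39 = 5850; QR = 6·39·73 = 17082; RS = 39·73·6 = 17082; ST = 73·6·79 = 34602; TU = 6·79·8 = 3792.
Length 3: P..R: k=1: 0+17082+25·6·73=28032; k=2: 5850+0+25·39·73=77025 → min 28032 | Q..S: k=2: 0+17082+6·39·6=18486; k=3: 17082+0+6·73·6=19710 → min 18486 | R..T: k=3: 0+34602+39·73·79=259515; k=4: 17082+0+39·6·79=35568 → min 35568 | S..U: k=4: 0+3792+73·6·8=7296; k=5: 34602+0+73·79·8=80738 → min 7296.
Length 4: P..S: k=1: 0+18486+25·6·6=19386; k=2: 5850+17082+25·39·6=28782; k=3: 28032+0+25·73·6=38982 → min 19386 | Q..T: k=2: 0+35568+6·39·79=54054; k=3: 17082+34602+6·73·79=86286; k=4: 18486+0+6·6·79=21330 → min 21330 | R..U: k=3: 0+7296+39·73·8=30072; k=4: 17082+3792+39·6·8=22746; k=5: 35568+0+39·79·8=60216 → min 22746.
Length 5: P..T: k=1: 0+21330+25·6·79=33180; k=2: 5850+35568+25·39·79=118443; k=3: 28032+34602+25·73·79=206809; k=4: 19386+0+25·6·79=31236 → min 31236 | Q..U: k=2: 0+22746+6·39·8=24618; k=3: 17082+7296+6·73·8=27882; k=4: 18486+3792+6·6·8=22566; k=5: 21330+0+6·79·8=25122 → min 22566.
Length 6: P..U: k=1: 0+22566+25·6·8=23766; k=2: 5850+22746+25·39·8=36396; k=3: 28032+7296+25·73·8=49928; k=4: 19386+3792+25·6·8=24378; k=5: 31236+0+25·79·8=47036 → min 23766.
Optimal order: (P((Q(RS))(TU))) with cost 23766.

23766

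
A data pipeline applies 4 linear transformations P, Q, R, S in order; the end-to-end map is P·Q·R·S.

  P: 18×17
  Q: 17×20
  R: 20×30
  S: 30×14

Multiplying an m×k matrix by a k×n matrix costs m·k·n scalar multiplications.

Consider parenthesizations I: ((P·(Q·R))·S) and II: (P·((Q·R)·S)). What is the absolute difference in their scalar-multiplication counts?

5316

Order I = ((P·(Q·R))·S): (Q·R): 17×20 by 20×30 → 17×30, cost 17·20·30 = 10200; (P·(Q·R)): 18×17 by 17×30 → 18×30, cost 18·17·30 = 9180; cumulative 19380; ((P·(Q·R))·S): 18×30 by 30×14 → 18×14, cost 18·30·14 = 7560; cumulative 26940. Total 26940.
Order II = (P·((Q·R)·S)): (Q·R): 17×20 by 20×30 → 17×30, cost 17·20·30 = 10200; ((Q·R)·S): 17×30 by 30×14 → 17×14, cost 17·30·14 = 7140; cumulative 17340; (P·((Q·R)·S)): 18×17 by 17×14 → 18×14, cost 18·17·14 = 4284; cumulative 21624. Total 21624.
Difference: |26940 − 21624| = 5316.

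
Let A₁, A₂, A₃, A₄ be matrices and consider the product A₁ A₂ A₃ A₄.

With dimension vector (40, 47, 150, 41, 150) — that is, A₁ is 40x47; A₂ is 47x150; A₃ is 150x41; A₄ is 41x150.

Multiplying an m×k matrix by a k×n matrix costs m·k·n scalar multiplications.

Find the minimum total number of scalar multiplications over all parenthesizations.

Adjacent pairs: A₁A₂ = 40·47·150 = 282000; A₂A₃ = 47·150·41 = 289050; A₃A₄ = 150·41·150 = 922500.
Length 3: A₁..A₃: k=1: 0+289050+40·47·41=366130; k=2: 282000+0+40·150·41=528000 → min 366130 | A₂..A₄: k=2: 0+922500+47·150·150=1980000; k=3: 289050+0+47·41·150=578100 → min 578100.
Length 4: A₁..A₄: k=1: 0+578100+40·47·150=860100; k=2: 282000+922500+40·150·150=2104500; k=3: 366130+0+40·41·150=612130 → min 612130.
Optimal order: ((A₁ (A₂ A₃)) A₄) with cost 612130.

612130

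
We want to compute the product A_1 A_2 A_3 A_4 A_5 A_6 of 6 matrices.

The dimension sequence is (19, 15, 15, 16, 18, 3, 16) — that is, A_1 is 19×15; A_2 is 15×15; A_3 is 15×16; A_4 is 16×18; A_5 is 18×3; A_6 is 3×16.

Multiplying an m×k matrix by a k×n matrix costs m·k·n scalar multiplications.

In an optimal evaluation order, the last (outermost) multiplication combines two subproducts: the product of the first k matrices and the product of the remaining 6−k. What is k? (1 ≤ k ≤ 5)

5

Adjacent pairs: A_1A_2 = 19·15·15 = 4275; A_2A_3 = 15·15·16 = 3600; A_3A_4 = 15·16·18 = 4320; A_4A_5 = 16·18·3 = 864; A_5A_6 = 18·3·16 = 864.
Length 3: A_1..A_3: k=1: 0+3600+19·15·16=8160; k=2: 4275+0+19·15·16=8835 → min 8160 | A_2..A_4: k=2: 0+4320+15·15·18=8370; k=3: 3600+0+15·16·18=7920 → min 7920 | A_3..A_5: k=3: 0+864+15·16·3=1584; k=4: 4320+0+15·18·3=5130 → min 1584 | A_4..A_6: k=4: 0+864+16·18·16=5472; k=5: 864+0+16·3·16=1632 → min 1632.
Length 4: A_1..A_4: k=1: 0+7920+19·15·18=13050; k=2: 4275+4320+19·15·18=13725; k=3: 8160+0+19·16·18=13632 → min 13050 | A_2..A_5: k=2: 0+1584+15·15·3=2259; k=3: 3600+864+15·16·3=5184; k=4: 7920+0+15·18·3=8730 → min 2259 | A_3..A_6: k=3: 0+1632+15·16·16=5472; k=4: 4320+864+15·18·16=9504; k=5: 1584+0+15·3·16=2304 → min 2304.
Length 5: A_1..A_5: k=1: 0+2259+19·15·3=3114; k=2: 4275+1584+19·15·3=6714; k=3: 8160+864+19·16·3=9936; k=4: 13050+0+19·18·3=14076 → min 3114 | A_2..A_6: k=2: 0+2304+15·15·16=5904; k=3: 3600+1632+15·16·16=9072; k=4: 7920+864+15·18·16=13104; k=5: 2259+0+15·3·16=2979 → min 2979.
Top-level splits: k=1: (A_1..A_1)·(A_2..A_6) → 0+2979+19·15·16 = 7539; k=2: (A_1..A_2)·(A_3..A_6) → 4275+2304+19·15·16 = 11139; k=3: (A_1..A_3)·(A_4..A_6) → 8160+1632+19·16·16 = 14656; k=4: (A_1..A_4)·(A_5..A_6) → 13050+864+19·18·16 = 19386; k=5: (A_1..A_5)·(A_6..A_6) → 3114+0+19·3·16 = 4026.
Best split is after A_5, i.e. k = 5.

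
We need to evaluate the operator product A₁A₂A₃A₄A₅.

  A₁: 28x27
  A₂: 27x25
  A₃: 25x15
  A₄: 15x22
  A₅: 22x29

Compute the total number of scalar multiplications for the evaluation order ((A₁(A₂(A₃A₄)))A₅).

57596

(A₃A₄): 25×15 by 15×22 → 25×22, cost 25·15·22 = 8250
(A₂(A₃A₄)): 27×25 by 25×22 → 27×22, cost 27·25·22 = 14850; cumulative 23100
(A₁(A₂(A₃A₄))): 28×27 by 27×22 → 28×22, cost 28·27·22 = 16632; cumulative 39732
((A₁(A₂(A₃A₄)))A₅): 28×22 by 22×29 → 28×29, cost 28·22·29 = 17864; cumulative 57596
Total: 57596 scalar multiplications.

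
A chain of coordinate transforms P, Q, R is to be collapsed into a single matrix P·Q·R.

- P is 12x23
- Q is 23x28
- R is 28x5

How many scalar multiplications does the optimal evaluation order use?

Order (P·(Q·R)): (Q·R): 23×28 by 28×5 → 23×5, cost 23·28·5 = 3220; (P·(Q·R)): 12×23 by 23×5 → 12×5, cost 12·23·5 = 1380; cumulative 4600. Total 4600.
Order ((P·Q)·R): (P·Q): 12×23 by 23×28 → 12×28, cost 12·23·28 = 7728; ((P·Q)·R): 12×28 by 28×5 → 12×5, cost 12·28·5 = 1680; cumulative 9408. Total 9408.
Minimum: 4600.

4600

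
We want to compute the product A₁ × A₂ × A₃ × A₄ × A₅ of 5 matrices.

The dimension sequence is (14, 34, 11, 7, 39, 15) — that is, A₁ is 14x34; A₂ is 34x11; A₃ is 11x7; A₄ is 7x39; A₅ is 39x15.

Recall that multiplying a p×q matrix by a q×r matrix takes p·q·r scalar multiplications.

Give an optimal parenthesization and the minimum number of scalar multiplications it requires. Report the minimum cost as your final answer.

Adjacent pairs: A₁A₂ = 14·34·11 = 5236; A₂A₃ = 34·11·7 = 2618; A₃A₄ = 11·7·39 = 3003; A₄A₅ = 7·39·15 = 4095.
Length 3: A₁..A₃: k=1: 0+2618+14·34·7=5950; k=2: 5236+0+14·11·7=6314 → min 5950 | A₂..A₄: k=2: 0+3003+34·11·39=17589; k=3: 2618+0+34·7·39=11900 → min 11900 | A₃..A₅: k=3: 0+4095+11·7·15=5250; k=4: 3003+0+11·39·15=9438 → min 5250.
Length 4: A₁..A₄: k=1: 0+11900+14·34·39=30464; k=2: 5236+3003+14·11·39=14245; k=3: 5950+0+14·7·39=9772 → min 9772 | A₂..A₅: k=2: 0+5250+34·11·15=10860; k=3: 2618+4095+34·7·15=10283; k=4: 11900+0+34·39·15=31790 → min 10283.
Length 5: A₁..A₅: k=1: 0+10283+14·34·15=17423; k=2: 5236+5250+14·11·15=12796; k=3: 5950+4095+14·7·15=11515; k=4: 9772+0+14·39·15=17962 → min 11515.
Optimal parenthesization: ((A₁ × (A₂ × A₃)) × (A₄ × A₅)) with cost 11515.

11515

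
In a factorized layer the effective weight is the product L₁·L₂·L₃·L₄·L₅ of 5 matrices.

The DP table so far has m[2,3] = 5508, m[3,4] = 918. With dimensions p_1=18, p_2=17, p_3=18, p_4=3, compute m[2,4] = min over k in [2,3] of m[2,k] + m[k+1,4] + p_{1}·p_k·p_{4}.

m[2,4] = min over k∈[2,3] of m[2,k]+m[k+1,4]+p_{1}·p_k·p_{4}.
k=2: 0 + 918 + 18·17·3 = 1836; k=3: 5508 + 0 + 18·18·3 = 6480.
Minimum: 1836 at k=2.

1836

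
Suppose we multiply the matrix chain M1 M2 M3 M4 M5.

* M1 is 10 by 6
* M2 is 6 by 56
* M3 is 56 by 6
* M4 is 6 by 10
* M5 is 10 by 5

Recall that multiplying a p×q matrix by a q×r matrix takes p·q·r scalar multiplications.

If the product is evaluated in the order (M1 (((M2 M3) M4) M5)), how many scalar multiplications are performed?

2976

(M2 M3): 6×56 by 56×6 → 6×6, cost 6·56·6 = 2016
((M2 M3) M4): 6×6 by 6×10 → 6×10, cost 6·6·10 = 360; cumulative 2376
(((M2 M3) M4) M5): 6×10 by 10×5 → 6×5, cost 6·10·5 = 300; cumulative 2676
(M1 (((M2 M3) M4) M5)): 10×6 by 6×5 → 10×5, cost 10·6·5 = 300; cumulative 2976
Total: 2976 scalar multiplications.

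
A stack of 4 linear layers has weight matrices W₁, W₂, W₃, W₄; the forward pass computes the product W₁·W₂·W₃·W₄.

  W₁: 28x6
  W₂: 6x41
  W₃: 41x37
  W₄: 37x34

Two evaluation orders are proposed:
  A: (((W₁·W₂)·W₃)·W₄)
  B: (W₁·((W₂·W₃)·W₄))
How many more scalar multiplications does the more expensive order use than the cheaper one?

62226

Order A = (((W₁·W₂)·W₃)·W₄): (W₁·W₂): 28×6 by 6×41 → 28×41, cost 28·6·41 = 6888; ((W₁·W₂)·W₃): 28×41 by 41×37 → 28×37, cost 28·41·37 = 42476; cumulative 49364; (((W₁·W₂)·W₃)·W₄): 28×37 by 37×34 → 28×34, cost 28·37·34 = 35224; cumulative 84588. Total 84588.
Order B = (W₁·((W₂·W₃)·W₄)): (W₂·W₃): 6×41 by 41×37 → 6×37, cost 6·41·37 = 9102; ((W₂·W₃)·W₄): 6×37 by 37×34 → 6×34, cost 6·37·34 = 7548; cumulative 16650; (W₁·((W₂·W₃)·W₄)): 28×6 by 6×34 → 28×34, cost 28·6·34 = 5712; cumulative 22362. Total 22362.
Difference: |84588 − 22362| = 62226.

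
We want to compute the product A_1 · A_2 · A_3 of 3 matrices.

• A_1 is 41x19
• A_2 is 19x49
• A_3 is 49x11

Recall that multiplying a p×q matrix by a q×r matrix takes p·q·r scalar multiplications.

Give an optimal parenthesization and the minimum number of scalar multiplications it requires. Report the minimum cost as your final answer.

18810

(A_1 · (A_2 · A_3)): cost 18810.
((A_1 · A_2) · A_3): cost 60270.
Optimal: (A_1 · (A_2 · A_3)) with cost 18810.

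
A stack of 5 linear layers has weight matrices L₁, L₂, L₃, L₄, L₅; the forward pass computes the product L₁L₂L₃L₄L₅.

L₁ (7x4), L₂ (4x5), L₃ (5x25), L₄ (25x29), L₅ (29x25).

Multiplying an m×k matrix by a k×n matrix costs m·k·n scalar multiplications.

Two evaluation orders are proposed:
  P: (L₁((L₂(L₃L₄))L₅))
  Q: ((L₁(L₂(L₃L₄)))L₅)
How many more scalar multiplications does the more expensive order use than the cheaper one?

2287

Order P = (L₁((L₂(L₃L₄))L₅)): (L₃L₄): 5×25 by 25×29 → 5×29, cost 5·25·29 = 3625; (L₂(L₃L₄)): 4×5 by 5×29 → 4×29, cost 4·5·29 = 580; cumulative 4205; ((L₂(L₃L₄))L₅): 4×29 by 29×25 → 4×25, cost 4·29·25 = 2900; cumulative 7105; (L₁((L₂(L₃L₄))L₅)): 7×4 by 4×25 → 7×25, cost 7·4·25 = 700; cumulative 7805. Total 7805.
Order Q = ((L₁(L₂(L₃L₄)))L₅): (L₃L₄): 5×25 by 25×29 → 5×29, cost 5·25·29 = 3625; (L₂(L₃L₄)): 4×5 by 5×29 → 4×29, cost 4·5·29 = 580; cumulative 4205; (L₁(L₂(L₃L₄))): 7×4 by 4×29 → 7×29, cost 7·4·29 = 812; cumulative 5017; ((L₁(L₂(L₃L₄)))L₅): 7×29 by 29×25 → 7×25, cost 7·29·25 = 5075; cumulative 10092. Total 10092.
Difference: |7805 − 10092| = 2287.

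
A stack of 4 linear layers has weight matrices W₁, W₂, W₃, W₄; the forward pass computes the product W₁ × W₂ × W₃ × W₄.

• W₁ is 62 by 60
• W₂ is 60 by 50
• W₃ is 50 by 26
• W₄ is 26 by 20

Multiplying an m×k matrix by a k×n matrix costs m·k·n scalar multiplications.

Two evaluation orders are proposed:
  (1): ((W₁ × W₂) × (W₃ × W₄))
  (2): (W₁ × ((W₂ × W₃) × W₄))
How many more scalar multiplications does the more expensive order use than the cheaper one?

Order (1) = ((W₁ × W₂) × (W₃ × W₄)): (W₁ × W₂): 62×60 by 60×50 → 62×50, cost 62·60·50 = 186000; (W₃ × W₄): 50×26 by 26×20 → 50×20, cost 50·26·20 = 26000; ((W₁ × W₂) × (W₃ × W₄)): 62×50 by 50×20 → 62×20, cost 62·50·20 = 62000; cumulative 274000. Total 274000.
Order (2) = (W₁ × ((W₂ × W₃) × W₄)): (W₂ × W₃): 60×50 by 50×26 → 60×26, cost 60·50·26 = 78000; ((W₂ × W₃) × W₄): 60×26 by 26×20 → 60×20, cost 60·26·20 = 31200; cumulative 109200; (W₁ × ((W₂ × W₃) × W₄)): 62×60 by 60×20 → 62×20, cost 62·60·20 = 74400; cumulative 183600. Total 183600.
Difference: |274000 − 183600| = 90400.

90400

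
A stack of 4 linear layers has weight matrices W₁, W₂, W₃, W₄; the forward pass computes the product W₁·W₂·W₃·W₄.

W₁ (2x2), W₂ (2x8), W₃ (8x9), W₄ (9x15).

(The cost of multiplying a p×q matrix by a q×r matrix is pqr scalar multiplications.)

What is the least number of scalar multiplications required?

Adjacent pairs: W₁W₂ = 2·2·8 = 32; W₂W₃ = 2·8·9 = 144; W₃W₄ = 8·9·15 = 1080.
Length 3: W₁..W₃: k=1: 0+144+2·2·9=180; k=2: 32+0+2·8·9=176 → min 176 | W₂..W₄: k=2: 0+1080+2·8·15=1320; k=3: 144+0+2·9·15=414 → min 414.
Length 4: W₁..W₄: k=1: 0+414+2·2·15=474; k=2: 32+1080+2·8·15=1352; k=3: 176+0+2·9·15=446 → min 446.
Optimal order: (((W₁·W₂)·W₃)·W₄) with cost 446.

446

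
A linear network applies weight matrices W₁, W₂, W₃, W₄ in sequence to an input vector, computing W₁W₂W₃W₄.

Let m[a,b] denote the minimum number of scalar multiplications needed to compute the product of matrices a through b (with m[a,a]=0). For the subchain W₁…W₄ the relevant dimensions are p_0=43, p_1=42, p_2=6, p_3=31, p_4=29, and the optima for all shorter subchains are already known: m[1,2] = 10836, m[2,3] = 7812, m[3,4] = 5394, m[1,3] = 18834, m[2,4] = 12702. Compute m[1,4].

23712

m[1,4] = min over k∈[1,3] of m[1,k]+m[k+1,4]+p_{0}·p_k·p_{4}.
k=1: 0 + 12702 + 43·42·29 = 65076; k=2: 10836 + 5394 + 43·6·29 = 23712; k=3: 18834 + 0 + 43·31·29 = 57491.
Minimum: 23712 at k=2.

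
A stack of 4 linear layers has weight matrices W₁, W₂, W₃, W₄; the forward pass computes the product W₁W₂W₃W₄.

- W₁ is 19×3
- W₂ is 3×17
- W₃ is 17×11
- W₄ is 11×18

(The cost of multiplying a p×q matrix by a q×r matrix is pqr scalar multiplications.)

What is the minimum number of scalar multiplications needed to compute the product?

Adjacent pairs: W₁W₂ = 19·3·17 = 969; W₂W₃ = 3·17·11 = 561; W₃W₄ = 17·11·18 = 3366.
Length 3: W₁..W₃: k=1: 0+561+19·3·11=1188; k=2: 969+0+19·17·11=4522 → min 1188 | W₂..W₄: k=2: 0+3366+3·17·18=4284; k=3: 561+0+3·11·18=1155 → min 1155.
Length 4: W₁..W₄: k=1: 0+1155+19·3·18=2181; k=2: 969+3366+19·17·18=10149; k=3: 1188+0+19·11·18=4950 → min 2181.
Optimal order: (W₁((W₂W₃)W₄)) with cost 2181.

2181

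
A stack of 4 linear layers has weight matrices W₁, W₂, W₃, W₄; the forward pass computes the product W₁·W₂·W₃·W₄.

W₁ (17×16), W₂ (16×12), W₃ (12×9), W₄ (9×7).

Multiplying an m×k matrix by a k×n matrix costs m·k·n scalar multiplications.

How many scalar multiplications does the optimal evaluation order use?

Adjacent pairs: W₁W₂ = 17·16·12 = 3264; W₂W₃ = 16·12·9 = 1728; W₃W₄ = 12·9·7 = 756.
Length 3: W₁..W₃: k=1: 0+1728+17·16·9=4176; k=2: 3264+0+17·12·9=5100 → min 4176 | W₂..W₄: k=2: 0+756+16·12·7=2100; k=3: 1728+0+16·9·7=2736 → min 2100.
Length 4: W₁..W₄: k=1: 0+2100+17·16·7=4004; k=2: 3264+756+17·12·7=5448; k=3: 4176+0+17·9·7=5247 → min 4004.
Optimal order: (W₁·(W₂·(W₃·W₄))) with cost 4004.

4004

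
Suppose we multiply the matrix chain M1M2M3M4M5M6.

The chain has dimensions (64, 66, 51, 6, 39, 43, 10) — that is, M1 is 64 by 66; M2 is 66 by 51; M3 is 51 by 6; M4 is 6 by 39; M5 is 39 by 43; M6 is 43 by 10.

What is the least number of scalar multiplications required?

Adjacent pairs: M1M2 = 64·66·51 = 215424; M2M3 = 66·51·6 = 20196; M3M4 = 51·6·39 = 11934; M4M5 = 6·39·43 = 10062; M5M6 = 39·43·10 = 16770.
Length 3: M1..M3: k=1: 0+20196+64·66·6=45540; k=2: 215424+0+64·51·6=235008 → min 45540 | M2..M4: k=2: 0+11934+66·51·39=143208; k=3: 20196+0+66·6·39=35640 → min 35640 | M3..M5: k=3: 0+10062+51·6·43=23220; k=4: 11934+0+51·39·43=97461 → min 23220 | M4..M6: k=4: 0+16770+6·39·10=19110; k=5: 10062+0+6·43·10=12642 → min 12642.
Length 4: M1..M4: k=1: 0+35640+64·66·39=200376; k=2: 215424+11934+64·51·39=354654; k=3: 45540+0+64·6·39=60516 → min 60516 | M2..M5: k=2: 0+23220+66·51·43=167958; k=3: 20196+10062+66·6·43=47286; k=4: 35640+0+66·39·43=146322 → min 47286 | M3..M6: k=3: 0+12642+51·6·10=15702; k=4: 11934+16770+51·39·10=48594; k=5: 23220+0+51·43·10=45150 → min 15702.
Length 5: M1..M5: k=1: 0+47286+64·66·43=228918; k=2: 215424+23220+64·51·43=378996; k=3: 45540+10062+64·6·43=72114; k=4: 60516+0+64·39·43=167844 → min 72114 | M2..M6: k=2: 0+15702+66·51·10=49362; k=3: 20196+12642+66·6·10=36798; k=4: 35640+16770+66·39·10=78150; k=5: 47286+0+66·43·10=75666 → min 36798.
Length 6: M1..M6: k=1: 0+36798+64·66·10=79038; k=2: 215424+15702+64·51·10=263766; k=3: 45540+12642+64·6·10=62022; k=4: 60516+16770+64·39·10=102246; k=5: 72114+0+64·43·10=99634 → min 62022.
Optimal order: ((M1(M2M3))((M4M5)M6)) with cost 62022.

62022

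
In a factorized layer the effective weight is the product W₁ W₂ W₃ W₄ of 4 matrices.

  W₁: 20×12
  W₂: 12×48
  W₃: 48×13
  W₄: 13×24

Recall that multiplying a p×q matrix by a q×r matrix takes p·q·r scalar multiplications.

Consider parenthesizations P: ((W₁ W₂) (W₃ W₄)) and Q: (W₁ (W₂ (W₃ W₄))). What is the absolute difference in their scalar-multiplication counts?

14976

Order P = ((W₁ W₂) (W₃ W₄)): (W₁ W₂): 20×12 by 12×48 → 20×48, cost 20·12·48 = 11520; (W₃ W₄): 48×13 by 13×24 → 48×24, cost 48·13·24 = 14976; ((W₁ W₂) (W₃ W₄)): 20×48 by 48×24 → 20×24, cost 20·48·24 = 23040; cumulative 49536. Total 49536.
Order Q = (W₁ (W₂ (W₃ W₄))): (W₃ W₄): 48×13 by 13×24 → 48×24, cost 48·13·24 = 14976; (W₂ (W₃ W₄)): 12×48 by 48×24 → 12×24, cost 12·48·24 = 13824; cumulative 28800; (W₁ (W₂ (W₃ W₄))): 20×12 by 12×24 → 20×24, cost 20·12·24 = 5760; cumulative 34560. Total 34560.
Difference: |49536 − 34560| = 14976.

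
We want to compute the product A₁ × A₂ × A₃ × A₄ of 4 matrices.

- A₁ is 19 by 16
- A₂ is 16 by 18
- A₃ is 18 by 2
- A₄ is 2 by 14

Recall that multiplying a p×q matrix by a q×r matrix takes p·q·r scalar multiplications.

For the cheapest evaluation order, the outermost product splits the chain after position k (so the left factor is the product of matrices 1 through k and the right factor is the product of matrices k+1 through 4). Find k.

Adjacent pairs: A₁A₂ = 19·16·18 = 5472; A₂A₃ = 16·18·2 = 576; A₃A₄ = 18·2·14 = 504.
Length 3: A₁..A₃: k=1: 0+576+19·16·2=1184; k=2: 5472+0+19·18·2=6156 → min 1184 | A₂..A₄: k=2: 0+504+16·18·14=4536; k=3: 576+0+16·2·14=1024 → min 1024.
Top-level splits: k=1: (A₁..A₁)·(A₂..A₄) → 0+1024+19·16·14 = 5280; k=2: (A₁..A₂)·(A₃..A₄) → 5472+504+19·18·14 = 10764; k=3: (A₁..A₃)·(A₄..A₄) → 1184+0+19·2·14 = 1716.
Best split is after A₃, i.e. k = 3.

3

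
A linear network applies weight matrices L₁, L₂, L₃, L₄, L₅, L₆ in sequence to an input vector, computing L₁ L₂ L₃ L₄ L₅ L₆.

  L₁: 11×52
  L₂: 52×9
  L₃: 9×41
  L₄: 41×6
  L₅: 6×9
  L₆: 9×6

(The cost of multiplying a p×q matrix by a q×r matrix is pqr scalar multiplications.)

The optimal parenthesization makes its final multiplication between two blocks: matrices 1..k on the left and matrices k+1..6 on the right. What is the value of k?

Adjacent pairs: L₁L₂ = 11·52·9 = 5148; L₂L₃ = 52·9·41 = 19188; L₃L₄ = 9·41·6 = 2214; L₄L₅ = 41·6·9 = 2214; L₅L₆ = 6·9·6 = 324.
Length 3: L₁..L₃: k=1: 0+19188+11·52·41=42640; k=2: 5148+0+11·9·41=9207 → min 9207 | L₂..L₄: k=2: 0+2214+52·9·6=5022; k=3: 19188+0+52·41·6=31980 → min 5022 | L₃..L₅: k=3: 0+2214+9·41·9=5535; k=4: 2214+0+9·6·9=2700 → min 2700 | L₄..L₆: k=4: 0+324+41·6·6=1800; k=5: 2214+0+41·9·6=4428 → min 1800.
Length 4: L₁..L₄: k=1: 0+5022+11·52·6=8454; k=2: 5148+2214+11·9·6=7956; k=3: 9207+0+11·41·6=11913 → min 7956 | L₂..L₅: k=2: 0+2700+52·9·9=6912; k=3: 19188+2214+52·41·9=40590; k=4: 5022+0+52·6·9=7830 → min 6912 | L₃..L₆: k=3: 0+1800+9·41·6=4014; k=4: 2214+324+9·6·6=2862; k=5: 2700+0+9·9·6=3186 → min 2862.
Length 5: L₁..L₅: k=1: 0+6912+11·52·9=12060; k=2: 5148+2700+11·9·9=8739; k=3: 9207+2214+11·41·9=15480; k=4: 7956+0+11·6·9=8550 → min 8550 | L₂..L₆: k=2: 0+2862+52·9·6=5670; k=3: 19188+1800+52·41·6=33780; k=4: 5022+324+52·6·6=7218; k=5: 6912+0+52·9·6=9720 → min 5670.
Top-level splits: k=1: (L₁..L₁)·(L₂..L₆) → 0+5670+11·52·6 = 9102; k=2: (L₁..L₂)·(L₃..L₆) → 5148+2862+11·9·6 = 8604; k=3: (L₁..L₃)·(L₄..L₆) → 9207+1800+11·41·6 = 13713; k=4: (L₁..L₄)·(L₅..L₆) → 7956+324+11·6·6 = 8676; k=5: (L₁..L₅)·(L₆..L₆) → 8550+0+11·9·6 = 9144.
Best split is after L₂, i.e. k = 2.

2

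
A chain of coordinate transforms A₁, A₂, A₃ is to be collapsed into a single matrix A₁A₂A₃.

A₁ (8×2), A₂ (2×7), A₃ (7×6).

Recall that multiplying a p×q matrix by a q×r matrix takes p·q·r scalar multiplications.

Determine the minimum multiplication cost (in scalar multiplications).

180

Order (A₁(A₂A₃)): (A₂A₃): 2×7 by 7×6 → 2×6, cost 2·7·6 = 84; (A₁(A₂A₃)): 8×2 by 2×6 → 8×6, cost 8·2·6 = 96; cumulative 180. Total 180.
Order ((A₁A₂)A₃): (A₁A₂): 8×2 by 2×7 → 8×7, cost 8·2·7 = 112; ((A₁A₂)A₃): 8×7 by 7×6 → 8×6, cost 8·7·6 = 336; cumulative 448. Total 448.
Minimum: 180.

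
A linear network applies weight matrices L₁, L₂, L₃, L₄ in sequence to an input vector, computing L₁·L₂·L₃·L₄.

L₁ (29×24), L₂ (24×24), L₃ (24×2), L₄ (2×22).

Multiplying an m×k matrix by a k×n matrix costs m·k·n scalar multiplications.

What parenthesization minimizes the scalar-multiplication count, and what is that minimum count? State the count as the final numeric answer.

3820

Adjacent pairs: L₁L₂ = 29·24·24 = 16704; L₂L₃ = 24·24·2 = 1152; L₃L₄ = 24·2·22 = 1056.
Length 3: L₁..L₃: k=1: 0+1152+29·24·2=2544; k=2: 16704+0+29·24·2=18096 → min 2544 | L₂..L₄: k=2: 0+1056+24·24·22=13728; k=3: 1152+0+24·2·22=2208 → min 2208.
Length 4: L₁..L₄: k=1: 0+2208+29·24·22=17520; k=2: 16704+1056+29·24·22=33072; k=3: 2544+0+29·2·22=3820 → min 3820.
Optimal parenthesization: ((L₁·(L₂·L₃))·L₄) with cost 3820.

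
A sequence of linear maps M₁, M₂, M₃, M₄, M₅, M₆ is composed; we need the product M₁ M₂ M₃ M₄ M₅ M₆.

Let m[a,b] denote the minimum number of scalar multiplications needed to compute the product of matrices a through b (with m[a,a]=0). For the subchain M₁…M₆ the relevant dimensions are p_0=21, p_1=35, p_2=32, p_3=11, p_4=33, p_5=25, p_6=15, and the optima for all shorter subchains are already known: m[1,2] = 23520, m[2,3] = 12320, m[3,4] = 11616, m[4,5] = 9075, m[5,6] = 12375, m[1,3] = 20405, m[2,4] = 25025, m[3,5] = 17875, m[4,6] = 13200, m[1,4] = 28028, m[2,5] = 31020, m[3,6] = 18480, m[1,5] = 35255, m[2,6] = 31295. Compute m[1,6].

m[1,6] = min over k∈[1,5] of m[1,k]+m[k+1,6]+p_{0}·p_k·p_{6}.
k=1: 0 + 31295 + 21·35·15 = 42320; k=2: 23520 + 18480 + 21·32·15 = 52080; k=3: 20405 + 13200 + 21·11·15 = 37070; k=4: 28028 + 12375 + 21·33·15 = 50798; k=5: 35255 + 0 + 21·25·15 = 43130.
Minimum: 37070 at k=3.

37070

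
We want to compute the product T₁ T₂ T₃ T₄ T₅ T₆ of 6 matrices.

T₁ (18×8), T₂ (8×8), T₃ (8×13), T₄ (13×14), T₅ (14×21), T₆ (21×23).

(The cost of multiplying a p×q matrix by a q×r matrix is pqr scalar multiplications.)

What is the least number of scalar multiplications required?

Adjacent pairs: T₁T₂ = 18·8·8 = 1152; T₂T₃ = 8·8·13 = 832; T₃T₄ = 8·13·14 = 1456; T₄T₅ = 13·14·21 = 3822; T₅T₆ = 14·21·23 = 6762.
Length 3: T₁..T₃: k=1: 0+832+18·8·13=2704; k=2: 1152+0+18·8·13=3024 → min 2704 | T₂..T₄: k=2: 0+1456+8·8·14=2352; k=3: 832+0+8·13·14=2288 → min 2288 | T₃..T₅: k=3: 0+3822+8·13·21=6006; k=4: 1456+0+8·14·21=3808 → min 3808 | T₄..T₆: k=4: 0+6762+13·14·23=10948; k=5: 3822+0+13·21·23=10101 → min 10101.
Length 4: T₁..T₄: k=1: 0+2288+18·8·14=4304; k=2: 1152+1456+18·8·14=4624; k=3: 2704+0+18·13·14=5980 → min 4304 | T₂..T₅: k=2: 0+3808+8·8·21=5152; k=3: 832+3822+8·13·21=6838; k=4: 2288+0+8·14·21=4640 → min 4640 | T₃..T₆: k=3: 0+10101+8·13·23=12493; k=4: 1456+6762+8·14·23=10794; k=5: 3808+0+8·21·23=7672 → min 7672.
Length 5: T₁..T₅: k=1: 0+4640+18·8·21=7664; k=2: 1152+3808+18·8·21=7984; k=3: 2704+3822+18·13·21=11440; k=4: 4304+0+18·14·21=9596 → min 7664 | T₂..T₆: k=2: 0+7672+8·8·23=9144; k=3: 832+10101+8·13·23=13325; k=4: 2288+6762+8·14·23=11626; k=5: 4640+0+8·21·23=8504 → min 8504.
Length 6: T₁..T₆: k=1: 0+8504+18·8·23=11816; k=2: 1152+7672+18·8·23=12136; k=3: 2704+10101+18·13·23=18187; k=4: 4304+6762+18·14·23=16862; k=5: 7664+0+18·21·23=16358 → min 11816.
Optimal order: (T₁ ((((T₂ T₃) T₄) T₅) T₆)) with cost 11816.

11816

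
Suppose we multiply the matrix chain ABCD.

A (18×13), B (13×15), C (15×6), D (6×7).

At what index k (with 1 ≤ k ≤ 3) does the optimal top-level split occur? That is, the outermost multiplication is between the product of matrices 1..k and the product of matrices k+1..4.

3

Adjacent pairs: AB = 18·13·15 = 3510; BC = 13·15·6 = 1170; CD = 15·6·7 = 630.
Length 3: A..C: k=1: 0+1170+18·13·6=2574; k=2: 3510+0+18·15·6=5130 → min 2574 | B..D: k=2: 0+630+13·15·7=1995; k=3: 1170+0+13·6·7=1716 → min 1716.
Top-level splits: k=1: (A..A)·(B..D) → 0+1716+18·13·7 = 3354; k=2: (A..B)·(C..D) → 3510+630+18·15·7 = 6030; k=3: (A..C)·(D..D) → 2574+0+18·6·7 = 3330.
Best split is after C, i.e. k = 3.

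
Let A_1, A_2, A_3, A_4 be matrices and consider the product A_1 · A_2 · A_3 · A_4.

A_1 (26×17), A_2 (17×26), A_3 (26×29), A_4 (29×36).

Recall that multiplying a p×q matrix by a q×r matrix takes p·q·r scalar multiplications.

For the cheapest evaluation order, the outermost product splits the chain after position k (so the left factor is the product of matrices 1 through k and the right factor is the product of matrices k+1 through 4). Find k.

1

Adjacent pairs: A_1A_2 = 26·17·26 = 11492; A_2A_3 = 17·26·29 = 12818; A_3A_4 = 26·29·36 = 27144.
Length 3: A_1..A_3: k=1: 0+12818+26·17·29=25636; k=2: 11492+0+26·26·29=31096 → min 25636 | A_2..A_4: k=2: 0+27144+17·26·36=43056; k=3: 12818+0+17·29·36=30566 → min 30566.
Top-level splits: k=1: (A_1..A_1)·(A_2..A_4) → 0+30566+26·17·36 = 46478; k=2: (A_1..A_2)·(A_3..A_4) → 11492+27144+26·26·36 = 62972; k=3: (A_1..A_3)·(A_4..A_4) → 25636+0+26·29·36 = 52780.
Best split is after A_1, i.e. k = 1.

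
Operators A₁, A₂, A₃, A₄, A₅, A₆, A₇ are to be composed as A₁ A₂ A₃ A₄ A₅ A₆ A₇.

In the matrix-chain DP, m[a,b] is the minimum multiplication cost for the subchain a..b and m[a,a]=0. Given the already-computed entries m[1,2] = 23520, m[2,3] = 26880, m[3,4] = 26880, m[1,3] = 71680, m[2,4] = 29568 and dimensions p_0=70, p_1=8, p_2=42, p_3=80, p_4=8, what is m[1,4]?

34048

m[1,4] = min over k∈[1,3] of m[1,k]+m[k+1,4]+p_{0}·p_k·p_{4}.
k=1: 0 + 29568 + 70·8·8 = 34048; k=2: 23520 + 26880 + 70·42·8 = 73920; k=3: 71680 + 0 + 70·80·8 = 116480.
Minimum: 34048 at k=1.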